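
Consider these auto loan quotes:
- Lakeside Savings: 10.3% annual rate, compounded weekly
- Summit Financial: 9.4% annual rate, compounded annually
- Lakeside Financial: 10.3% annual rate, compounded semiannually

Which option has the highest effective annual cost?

Lakeside Savings

Lakeside Savings: (1 + 0.103/52)^52 − 1 = 10.838%
Summit Financial: compounded annually, EAR = 9.400%
Lakeside Financial: (1 + 0.103/2)^2 − 1 = 10.565%
The highest effective annual rate is Lakeside Savings at 10.838%.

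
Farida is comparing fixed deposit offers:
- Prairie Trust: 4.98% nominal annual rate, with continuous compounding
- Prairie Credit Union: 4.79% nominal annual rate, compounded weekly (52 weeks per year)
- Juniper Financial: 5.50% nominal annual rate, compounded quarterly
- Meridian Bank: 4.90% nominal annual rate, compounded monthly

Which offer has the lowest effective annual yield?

Prairie Trust: e^0.0498 − 1 = 5.106%
Prairie Credit Union: (1 + 0.0479/52)^52 − 1 = 4.904%
Juniper Financial: (1 + 0.0550/4)^4 − 1 = 5.614%
Meridian Bank: (1 + 0.0490/12)^12 − 1 = 5.012%
The lowest effective annual rate is Prairie Credit Union at 4.904%.

Prairie Credit Union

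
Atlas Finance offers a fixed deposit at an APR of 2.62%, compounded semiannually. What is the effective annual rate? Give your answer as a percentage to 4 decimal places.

2.6372%

EAR = (1 + 0.0262/2)^2 − 1.
= (1 + 0.013100)^2 − 1 = 1.026372 − 1 = 2.6372%.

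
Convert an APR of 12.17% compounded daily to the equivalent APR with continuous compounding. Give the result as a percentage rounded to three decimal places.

EAR = (1 + 0.1217/365)^365 − 1 = 0.129392.
Equivalent continuous rate: r = ln(1 + 0.129392) = 0.121680 = 12.168%.

12.168%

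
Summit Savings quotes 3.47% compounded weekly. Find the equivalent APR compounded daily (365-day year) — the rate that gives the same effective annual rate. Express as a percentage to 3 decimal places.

EAR = (1 + 0.0347/52)^52 − 1 = 0.035297.
Solve (1 + r/365)^365 = 1.035297: r/365 = 1.035297^(1/365) − 1 = 0.000095, so r = 0.034690 = 3.469%.

3.469%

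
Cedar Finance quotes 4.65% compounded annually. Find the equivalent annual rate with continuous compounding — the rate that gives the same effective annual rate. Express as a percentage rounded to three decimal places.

Compounded annually, EAR = nominal = 0.046500.
Equivalent continuous rate: r = ln(1 + 0.046500) = 0.045451 = 4.545%.

4.545%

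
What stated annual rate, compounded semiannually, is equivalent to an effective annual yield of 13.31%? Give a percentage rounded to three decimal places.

(1 + r/2)^2 − 1 = 0.1331, so 1 + r/2 = 1.1331^(1/2).
r/2 = 0.064472, so r = 0.128943 = 12.894%.

12.894%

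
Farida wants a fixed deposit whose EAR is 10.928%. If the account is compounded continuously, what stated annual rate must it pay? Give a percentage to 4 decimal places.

10.3711%

Continuous: nominal r satisfies e^r − 1 = 0.10928.
r = ln(1 + 0.10928) = ln(1.10928) = 0.103711 = 10.3711%.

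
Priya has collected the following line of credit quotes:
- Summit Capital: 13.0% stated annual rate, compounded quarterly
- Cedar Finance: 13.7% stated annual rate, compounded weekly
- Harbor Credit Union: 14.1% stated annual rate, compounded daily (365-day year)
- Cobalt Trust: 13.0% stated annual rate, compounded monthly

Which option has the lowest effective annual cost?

Summit Capital: (1 + 0.130/4)^4 − 1 = 13.648%
Cedar Finance: (1 + 0.137/52)^52 − 1 = 14.662%
Harbor Credit Union: (1 + 0.141/365)^365 − 1 = 15.139%
Cobalt Trust: (1 + 0.130/12)^12 − 1 = 13.803%
The lowest effective annual rate is Summit Capital at 13.648%.

Summit Capital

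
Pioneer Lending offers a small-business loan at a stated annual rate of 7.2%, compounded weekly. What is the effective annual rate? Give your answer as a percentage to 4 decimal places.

7.4602%

EAR = (1 + 0.072/52)^52 − 1.
= (1 + 0.001385)^52 − 1 = 1.074602 − 1 = 7.4602%.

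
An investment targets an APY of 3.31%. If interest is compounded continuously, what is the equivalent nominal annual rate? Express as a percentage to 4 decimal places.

3.2564%

Continuous: nominal r satisfies e^r − 1 = 0.0331.
r = ln(1 + 0.0331) = ln(1.0331) = 0.032564 = 3.2564%.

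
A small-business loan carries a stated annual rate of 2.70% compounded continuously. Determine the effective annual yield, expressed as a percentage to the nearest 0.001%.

With continuous compounding, EAR = e^0.0270 − 1.
e^0.0270 = 1.027368, so EAR = 0.027368 = 2.737%.

2.737%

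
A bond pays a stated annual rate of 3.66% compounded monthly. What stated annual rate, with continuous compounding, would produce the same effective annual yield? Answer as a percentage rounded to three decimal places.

3.654%

EAR = (1 + 0.0366/12)^12 − 1 = 0.037220.
Equivalent continuous rate: r = ln(1 + 0.037220) = 0.036544 = 3.654%.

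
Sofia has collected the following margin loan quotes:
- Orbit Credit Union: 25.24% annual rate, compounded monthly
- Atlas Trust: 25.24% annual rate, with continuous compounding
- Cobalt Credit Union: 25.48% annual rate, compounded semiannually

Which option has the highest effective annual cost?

Orbit Credit Union: (1 + 0.2524/12)^12 − 1 = 28.375%
Atlas Trust: e^0.2524 − 1 = 28.711%
Cobalt Credit Union: (1 + 0.2548/2)^2 − 1 = 27.103%
The highest effective annual rate is Atlas Trust at 28.711%.

Atlas Trust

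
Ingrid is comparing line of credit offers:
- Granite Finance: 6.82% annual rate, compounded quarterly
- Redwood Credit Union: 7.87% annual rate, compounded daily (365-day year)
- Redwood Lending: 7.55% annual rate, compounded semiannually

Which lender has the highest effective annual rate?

Granite Finance: (1 + 0.0682/4)^4 − 1 = 6.996%
Redwood Credit Union: (1 + 0.0787/365)^365 − 1 = 8.187%
Redwood Lending: (1 + 0.0755/2)^2 − 1 = 7.693%
The highest effective annual rate is Redwood Credit Union at 8.187%.

Redwood Credit Union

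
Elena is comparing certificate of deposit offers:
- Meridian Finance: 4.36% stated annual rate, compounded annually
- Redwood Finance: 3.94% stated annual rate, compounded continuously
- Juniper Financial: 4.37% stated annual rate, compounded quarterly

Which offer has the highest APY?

Meridian Finance: compounded annually, EAR = 4.360%
Redwood Finance: e^0.0394 − 1 = 4.019%
Juniper Financial: (1 + 0.0437/4)^4 − 1 = 4.442%
The highest effective annual rate is Juniper Financial at 4.442%.

Juniper Financial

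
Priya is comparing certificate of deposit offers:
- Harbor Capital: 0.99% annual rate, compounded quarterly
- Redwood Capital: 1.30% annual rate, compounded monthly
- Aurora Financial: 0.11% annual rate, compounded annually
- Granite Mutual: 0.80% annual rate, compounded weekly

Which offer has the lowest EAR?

Aurora Financial

Harbor Capital: (1 + 0.0099/4)^4 − 1 = 0.994%
Redwood Capital: (1 + 0.0130/12)^12 − 1 = 1.308%
Aurora Financial: compounded annually, EAR = 0.110%
Granite Mutual: (1 + 0.0080/52)^52 − 1 = 0.803%
The lowest effective annual rate is Aurora Financial at 0.110%.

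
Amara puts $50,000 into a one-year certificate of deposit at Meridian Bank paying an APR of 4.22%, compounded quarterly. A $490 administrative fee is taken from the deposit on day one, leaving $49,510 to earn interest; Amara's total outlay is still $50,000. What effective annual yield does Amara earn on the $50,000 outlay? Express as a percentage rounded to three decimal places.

3.265%

Value after one year: 49,510 × (1 + 0.0422/4)^4 = 49,510 × 1.042873 = $51,632.62.
Effective yield on the $50,000 outlay: 51,632.62 / 50,000 − 1 = 0.032652 = 3.265%.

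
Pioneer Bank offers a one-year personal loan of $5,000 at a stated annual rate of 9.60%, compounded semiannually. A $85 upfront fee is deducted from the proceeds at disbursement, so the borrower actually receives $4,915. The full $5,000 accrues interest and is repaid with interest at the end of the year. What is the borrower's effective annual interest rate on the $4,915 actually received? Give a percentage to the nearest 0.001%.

Amount owed after one year: 5,000 × (1 + 0.0960/2)^2 = 5,000 × 1.098304 = $5,491.52.
Effective rate on net proceeds: 5,491.52 / 4,915 − 1 = 0.117298 = 11.730%.

11.730%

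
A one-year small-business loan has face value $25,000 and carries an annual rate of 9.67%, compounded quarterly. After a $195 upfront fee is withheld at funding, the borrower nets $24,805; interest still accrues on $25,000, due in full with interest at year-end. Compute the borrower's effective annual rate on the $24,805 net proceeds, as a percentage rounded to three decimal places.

Amount owed after one year: 25,000 × (1 + 0.0967/4)^4 = 25,000 × 1.100263 = $27,506.59.
Effective rate on net proceeds: 27,506.59 / 24,805 − 1 = 0.108913 = 10.891%.

10.891%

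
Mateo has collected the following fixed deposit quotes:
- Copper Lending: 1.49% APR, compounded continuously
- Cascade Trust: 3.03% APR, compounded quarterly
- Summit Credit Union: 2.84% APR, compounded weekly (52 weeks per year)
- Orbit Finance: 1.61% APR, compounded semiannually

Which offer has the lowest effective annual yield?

Copper Lending: e^0.0149 − 1 = 1.501%
Cascade Trust: (1 + 0.0303/4)^4 − 1 = 3.065%
Summit Credit Union: (1 + 0.0284/52)^52 − 1 = 2.880%
Orbit Finance: (1 + 0.0161/2)^2 − 1 = 1.616%
The lowest effective annual rate is Copper Lending at 1.501%.

Copper Lending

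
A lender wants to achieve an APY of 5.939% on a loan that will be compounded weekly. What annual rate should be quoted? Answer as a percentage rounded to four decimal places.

(1 + r/52)^52 − 1 = 0.05939, so 1 + r/52 = 1.05939^(1/52).
r/52 = 0.001110, so r = 0.057725 = 5.7725%.

5.7725%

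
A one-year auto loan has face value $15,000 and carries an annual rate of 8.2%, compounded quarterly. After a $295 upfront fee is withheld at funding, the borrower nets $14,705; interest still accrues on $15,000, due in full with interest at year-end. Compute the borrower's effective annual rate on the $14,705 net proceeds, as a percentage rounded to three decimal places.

Amount owed after one year: 15,000 × (1 + 0.082/4)^4 = 15,000 × 1.084556 = $16,268.34.
Effective rate on net proceeds: 16,268.34 / 14,705 − 1 = 0.106314 = 10.631%.

10.631%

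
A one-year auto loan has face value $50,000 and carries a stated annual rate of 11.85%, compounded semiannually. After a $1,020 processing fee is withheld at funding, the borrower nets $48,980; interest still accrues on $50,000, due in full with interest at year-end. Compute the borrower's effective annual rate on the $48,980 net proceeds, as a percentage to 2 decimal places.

Amount owed after one year: 50,000 × (1 + 0.1185/2)^2 = 50,000 × 1.122011 = $56,100.53.
Effective rate on net proceeds: 56,100.53 / 48,980 − 1 = 0.145376 = 14.54%.

14.54%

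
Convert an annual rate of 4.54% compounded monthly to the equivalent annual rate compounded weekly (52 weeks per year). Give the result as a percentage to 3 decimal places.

EAR = (1 + 0.0454/12)^12 − 1 = 0.046357.
Solve (1 + r/52)^52 = 1.046357: r/52 = 1.046357^(1/52) − 1 = 0.000872, so r = 0.045334 = 4.533%.

4.533%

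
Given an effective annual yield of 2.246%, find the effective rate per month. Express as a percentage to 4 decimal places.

0.1853%

The per-month rate i satisfies (1 + i)^12 = 1 + 0.02246.
i = 1.02246^(1/12) − 1 = 0.0018527 = 0.1853%.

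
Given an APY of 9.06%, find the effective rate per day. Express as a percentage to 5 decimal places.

0.02376%

The per-day rate i satisfies (1 + i)^365 = 1 + 0.0906.
i = 1.0906^(1/365) − 1 = 0.0002376 = 0.02376%.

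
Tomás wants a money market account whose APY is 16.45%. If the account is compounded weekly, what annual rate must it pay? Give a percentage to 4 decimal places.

(1 + r/52)^52 − 1 = 0.1645, so 1 + r/52 = 1.1645^(1/52).
r/52 = 0.002933, so r = 0.152515 = 15.2515%.

15.2515%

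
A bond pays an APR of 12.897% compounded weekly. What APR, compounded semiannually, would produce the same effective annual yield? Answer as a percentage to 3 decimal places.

13.305%

EAR = (1 + 0.12897/52)^52 − 1 = 0.137474.
Solve (1 + r/2)^2 = 1.137474: r/2 = 1.137474^(1/2) − 1 = 0.066524, so r = 0.133049 = 13.305%.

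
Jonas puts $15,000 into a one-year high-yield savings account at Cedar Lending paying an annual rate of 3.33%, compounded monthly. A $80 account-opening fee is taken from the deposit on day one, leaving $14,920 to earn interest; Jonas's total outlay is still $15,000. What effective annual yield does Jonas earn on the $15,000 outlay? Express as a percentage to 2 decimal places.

2.83%

Value after one year: 14,920 × (1 + 0.0333/12)^12 = 14,920 × 1.033813 = $15,424.49.
Effective yield on the $15,000 outlay: 15,424.49 / 15,000 − 1 = 0.028299 = 2.83%.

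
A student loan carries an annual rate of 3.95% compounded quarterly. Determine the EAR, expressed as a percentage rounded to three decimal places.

4.009%

EAR = (1 + 0.0395/4)^4 − 1.
= (1 + 0.009875)^4 − 1 = 1.040089 − 1 = 4.009%.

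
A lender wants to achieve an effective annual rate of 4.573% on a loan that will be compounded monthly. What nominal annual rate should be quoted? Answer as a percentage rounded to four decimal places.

(1 + r/12)^12 − 1 = 0.04573, so 1 + r/12 = 1.04573^(1/12).
r/12 = 0.003733, so r = 0.044799 = 4.4799%.

4.4799%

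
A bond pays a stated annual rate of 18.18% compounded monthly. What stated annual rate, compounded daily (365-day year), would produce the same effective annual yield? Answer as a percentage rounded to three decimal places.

EAR = (1 + 0.1818/12)^12 − 1 = 0.197740.
Solve (1 + r/365)^365 = 1.197740: r/365 = 1.197740^(1/365) − 1 = 0.000494, so r = 0.180481 = 18.048%.

18.048%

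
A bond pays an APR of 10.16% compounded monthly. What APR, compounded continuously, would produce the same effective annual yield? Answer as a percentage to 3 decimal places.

10.117%

EAR = (1 + 0.1016/12)^12 − 1 = 0.106467.
Equivalent continuous rate: r = ln(1 + 0.106467) = 0.101172 = 10.117%.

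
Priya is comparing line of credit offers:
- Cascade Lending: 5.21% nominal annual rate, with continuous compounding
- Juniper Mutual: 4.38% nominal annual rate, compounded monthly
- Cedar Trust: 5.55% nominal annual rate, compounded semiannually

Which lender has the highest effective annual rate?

Cascade Lending: e^0.0521 − 1 = 5.348%
Juniper Mutual: (1 + 0.0438/12)^12 − 1 = 4.469%
Cedar Trust: (1 + 0.0555/2)^2 − 1 = 5.627%
The highest effective annual rate is Cedar Trust at 5.627%.

Cedar Trust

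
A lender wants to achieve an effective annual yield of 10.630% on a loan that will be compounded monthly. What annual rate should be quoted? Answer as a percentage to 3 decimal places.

10.145%

(1 + r/12)^12 − 1 = 0.10630, so 1 + r/12 = 1.10630^(1/12).
r/12 = 0.008454, so r = 0.101448 = 10.145%.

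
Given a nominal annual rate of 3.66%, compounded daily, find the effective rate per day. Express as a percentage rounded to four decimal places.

With a nominal annual rate compounded daily, the periodic rate is the nominal rate divided by 365.
i = 0.0366 / 365 = 0.0001003 = 0.0100%.

0.0100%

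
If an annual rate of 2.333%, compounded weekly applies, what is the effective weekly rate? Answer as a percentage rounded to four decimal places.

0.0449%

With a nominal annual rate compounded weekly, the periodic rate is the nominal rate divided by 52.
i = 0.02333 / 52 = 0.0004487 = 0.0449%.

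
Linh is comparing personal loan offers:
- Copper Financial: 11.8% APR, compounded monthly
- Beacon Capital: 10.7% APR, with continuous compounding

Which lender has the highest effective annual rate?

Copper Financial

Copper Financial: (1 + 0.118/12)^12 − 1 = 12.460%
Beacon Capital: e^0.107 − 1 = 11.293%
The highest effective annual rate is Copper Financial at 12.460%.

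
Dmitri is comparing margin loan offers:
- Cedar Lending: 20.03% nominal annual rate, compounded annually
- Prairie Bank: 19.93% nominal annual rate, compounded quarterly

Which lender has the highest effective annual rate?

Prairie Bank

Cedar Lending: compounded annually, EAR = 20.030%
Prairie Bank: (1 + 0.1993/4)^4 − 1 = 21.470%
The highest effective annual rate is Prairie Bank at 21.470%.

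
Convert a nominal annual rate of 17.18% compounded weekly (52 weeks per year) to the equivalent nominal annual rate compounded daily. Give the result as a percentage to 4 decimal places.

17.1557%

EAR = (1 + 0.1718/52)^52 − 1 = 0.187104.
Solve (1 + r/365)^365 = 1.187104: r/365 = 1.187104^(1/365) − 1 = 0.000470, so r = 0.171557 = 17.1557%.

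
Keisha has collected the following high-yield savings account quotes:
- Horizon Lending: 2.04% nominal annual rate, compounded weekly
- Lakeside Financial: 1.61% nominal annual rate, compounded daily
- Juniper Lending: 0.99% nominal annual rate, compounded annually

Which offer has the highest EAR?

Horizon Lending

Horizon Lending: (1 + 0.0204/52)^52 − 1 = 2.061%
Lakeside Financial: (1 + 0.0161/365)^365 − 1 = 1.623%
Juniper Lending: compounded annually, EAR = 0.990%
The highest effective annual rate is Horizon Lending at 2.061%.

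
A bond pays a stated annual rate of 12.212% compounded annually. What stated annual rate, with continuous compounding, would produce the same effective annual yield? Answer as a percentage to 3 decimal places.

11.522%

Compounded annually, EAR = nominal = 0.122120.
Equivalent continuous rate: r = ln(1 + 0.122120) = 0.115220 = 11.522%.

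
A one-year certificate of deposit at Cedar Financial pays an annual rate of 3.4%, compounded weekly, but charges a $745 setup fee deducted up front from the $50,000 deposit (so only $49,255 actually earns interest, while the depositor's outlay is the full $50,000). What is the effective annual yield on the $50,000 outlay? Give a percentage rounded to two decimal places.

Value after one year: 49,255 × (1 + 0.034/52)^52 = 49,255 × 1.034573 = $50,957.90.
Effective yield on the $50,000 outlay: 50,957.90 / 50,000 − 1 = 0.019158 = 1.92%.

1.92%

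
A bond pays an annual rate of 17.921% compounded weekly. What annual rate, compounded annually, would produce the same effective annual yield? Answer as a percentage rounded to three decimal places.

EAR = (1 + 0.17921/52)^52 − 1 = 0.195903.
Compounded annually, the equivalent nominal rate is the EAR itself: 19.590%.

19.590%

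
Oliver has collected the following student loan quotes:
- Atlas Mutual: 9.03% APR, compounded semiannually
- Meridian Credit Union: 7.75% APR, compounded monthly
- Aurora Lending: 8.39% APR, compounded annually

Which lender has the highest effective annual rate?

Atlas Mutual: (1 + 0.0903/2)^2 − 1 = 9.234%
Meridian Credit Union: (1 + 0.0775/12)^12 − 1 = 8.031%
Aurora Lending: compounded annually, EAR = 8.390%
The highest effective annual rate is Atlas Mutual at 9.234%.

Atlas Mutual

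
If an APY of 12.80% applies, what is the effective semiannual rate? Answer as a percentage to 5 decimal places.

The per-half-year rate i satisfies (1 + i)^2 = 1 + 0.1280.
i = 1.1280^(1/2) − 1 = 0.0620734 = 6.20734%.

6.20734%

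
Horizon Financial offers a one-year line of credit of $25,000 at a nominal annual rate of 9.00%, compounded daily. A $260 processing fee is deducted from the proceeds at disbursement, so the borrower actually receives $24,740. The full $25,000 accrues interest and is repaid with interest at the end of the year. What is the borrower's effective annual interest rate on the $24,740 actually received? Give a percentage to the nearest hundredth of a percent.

10.57%

Amount owed after one year: 25,000 × (1 + 0.0900/365)^365 = 25,000 × 1.094162 = $27,354.05.
Effective rate on net proceeds: 27,354.05 / 24,740 − 1 = 0.105661 = 10.57%.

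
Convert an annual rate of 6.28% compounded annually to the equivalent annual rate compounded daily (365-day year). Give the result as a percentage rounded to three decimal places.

6.091%

Compounded annually, EAR = nominal = 0.062800.
Solve (1 + r/365)^365 = 1.062800: r/365 = 1.062800^(1/365) − 1 = 0.000167, so r = 0.060912 = 6.091%.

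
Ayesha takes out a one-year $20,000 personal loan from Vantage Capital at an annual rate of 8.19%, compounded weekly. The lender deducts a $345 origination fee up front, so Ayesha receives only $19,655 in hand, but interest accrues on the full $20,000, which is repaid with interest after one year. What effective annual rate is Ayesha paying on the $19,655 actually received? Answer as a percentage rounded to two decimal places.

10.43%

Amount owed after one year: 20,000 × (1 + 0.0819/52)^52 = 20,000 × 1.085277 = $21,705.55.
Effective rate on net proceeds: 21,705.55 / 19,655 − 1 = 0.104327 = 10.43%.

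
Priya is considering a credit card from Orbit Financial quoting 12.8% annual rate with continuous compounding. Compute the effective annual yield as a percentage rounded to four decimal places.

13.6553%

With continuous compounding, EAR = e^0.128 − 1.
e^0.128 = 1.136553, so EAR = 0.136553 = 13.6553%.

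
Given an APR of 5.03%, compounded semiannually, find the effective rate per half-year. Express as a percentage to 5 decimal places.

With a nominal annual rate compounded semiannually, the periodic rate is the nominal rate divided by 2.
i = 0.0503 / 2 = 0.0251500 = 2.51500%.

2.51500%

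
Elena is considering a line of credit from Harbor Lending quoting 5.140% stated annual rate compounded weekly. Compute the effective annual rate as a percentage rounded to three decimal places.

5.272%

EAR = (1 + 0.05140/52)^52 − 1.
= 1.052717 − 1 = 5.272%.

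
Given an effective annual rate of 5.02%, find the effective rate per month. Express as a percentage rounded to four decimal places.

0.4090%

The per-month rate i satisfies (1 + i)^12 = 1 + 0.0502.
i = 1.0502^(1/12) − 1 = 0.0040901 = 0.4090%.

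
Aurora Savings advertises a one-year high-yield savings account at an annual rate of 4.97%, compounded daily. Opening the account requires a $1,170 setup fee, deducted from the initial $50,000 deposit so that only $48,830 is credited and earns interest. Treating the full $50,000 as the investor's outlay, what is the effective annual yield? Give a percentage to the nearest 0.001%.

2.636%

Value after one year: 48,830 × (1 + 0.0497/365)^365 = 48,830 × 1.050952 = $51,318.00.
Effective yield on the $50,000 outlay: 51,318.00 / 50,000 − 1 = 0.026360 = 2.636%.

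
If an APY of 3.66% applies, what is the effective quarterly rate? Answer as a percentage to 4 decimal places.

The per-quarter rate i satisfies (1 + i)^4 = 1 + 0.0366.
i = 1.0366^(1/4) − 1 = 0.0090270 = 0.9027%.

0.9027%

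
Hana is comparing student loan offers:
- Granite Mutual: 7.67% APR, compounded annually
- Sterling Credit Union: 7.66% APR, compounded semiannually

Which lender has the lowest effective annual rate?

Granite Mutual: compounded annually, EAR = 7.670%
Sterling Credit Union: (1 + 0.0766/2)^2 − 1 = 7.807%
The lowest effective annual rate is Granite Mutual at 7.670%.

Granite Mutual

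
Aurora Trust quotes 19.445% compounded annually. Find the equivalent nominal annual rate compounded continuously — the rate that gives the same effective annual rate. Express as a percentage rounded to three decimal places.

17.769%

Compounded annually, EAR = nominal = 0.194450.
Equivalent continuous rate: r = ln(1 + 0.194450) = 0.177686 = 17.769%.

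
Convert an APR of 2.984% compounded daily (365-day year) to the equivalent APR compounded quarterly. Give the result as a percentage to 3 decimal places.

2.995%

EAR = (1 + 0.02984/365)^365 − 1 = 0.030288.
Solve (1 + r/4)^4 = 1.030288: r/4 = 1.030288^(1/4) − 1 = 0.007488, so r = 0.029950 = 2.995%.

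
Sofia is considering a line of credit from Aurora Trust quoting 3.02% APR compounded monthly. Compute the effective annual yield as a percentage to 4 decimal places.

EAR = (1 + 0.0302/12)^12 − 1.
= 1.030622 − 1 = 3.0622%.

3.0622%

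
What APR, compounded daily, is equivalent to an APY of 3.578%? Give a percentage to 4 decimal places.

(1 + r/365)^365 − 1 = 0.03578, so 1 + r/365 = 1.03578^(1/365).
r/365 = 0.000096, so r = 0.035156 = 3.5156%.

3.5156%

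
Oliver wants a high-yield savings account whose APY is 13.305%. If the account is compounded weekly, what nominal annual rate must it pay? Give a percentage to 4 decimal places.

12.5063%

(1 + r/52)^52 − 1 = 0.13305, so 1 + r/52 = 1.13305^(1/52).
r/52 = 0.002405, so r = 0.125063 = 12.5063%.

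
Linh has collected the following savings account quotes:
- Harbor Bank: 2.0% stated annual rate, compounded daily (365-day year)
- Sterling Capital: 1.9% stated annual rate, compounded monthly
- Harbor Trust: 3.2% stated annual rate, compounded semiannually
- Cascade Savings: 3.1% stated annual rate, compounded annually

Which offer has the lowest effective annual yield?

Harbor Bank: (1 + 0.020/365)^365 − 1 = 2.020%
Sterling Capital: (1 + 0.019/12)^12 − 1 = 1.917%
Harbor Trust: (1 + 0.032/2)^2 − 1 = 3.226%
Cascade Savings: compounded annually, EAR = 3.100%
The lowest effective annual rate is Sterling Capital at 1.917%.

Sterling Capital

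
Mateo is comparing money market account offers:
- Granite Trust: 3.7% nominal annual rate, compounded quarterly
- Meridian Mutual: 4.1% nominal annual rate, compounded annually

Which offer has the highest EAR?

Meridian Mutual

Granite Trust: (1 + 0.037/4)^4 − 1 = 3.752%
Meridian Mutual: compounded annually, EAR = 4.100%
The highest effective annual rate is Meridian Mutual at 4.100%.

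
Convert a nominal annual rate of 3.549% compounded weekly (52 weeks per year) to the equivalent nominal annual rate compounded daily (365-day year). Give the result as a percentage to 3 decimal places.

EAR = (1 + 0.03549/52)^52 − 1 = 0.036115.
Solve (1 + r/365)^365 = 1.036115: r/365 = 1.036115^(1/365) − 1 = 0.000097, so r = 0.035480 = 3.548%.

3.548%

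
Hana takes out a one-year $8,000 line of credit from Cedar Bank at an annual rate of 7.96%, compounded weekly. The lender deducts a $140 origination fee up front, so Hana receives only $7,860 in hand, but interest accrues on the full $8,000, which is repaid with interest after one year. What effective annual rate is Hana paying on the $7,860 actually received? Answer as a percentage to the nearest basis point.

Amount owed after one year: 8,000 × (1 + 0.0796/52)^52 = 8,000 × 1.082788 = $8,662.30.
Effective rate on net proceeds: 8,662.30 / 7,860 − 1 = 0.102074 = 10.21%.

10.21%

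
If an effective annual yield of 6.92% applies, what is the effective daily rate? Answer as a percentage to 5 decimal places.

0.01833%

The per-day rate i satisfies (1 + i)^365 = 1 + 0.0692.
i = 1.0692^(1/365) − 1 = 0.0001833 = 0.01833%.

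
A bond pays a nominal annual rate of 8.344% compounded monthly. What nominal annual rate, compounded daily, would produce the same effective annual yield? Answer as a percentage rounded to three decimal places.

EAR = (1 + 0.08344/12)^12 − 1 = 0.086706.
Solve (1 + r/365)^365 = 1.086706: r/365 = 1.086706^(1/365) − 1 = 0.000228, so r = 0.083161 = 8.316%.

8.316%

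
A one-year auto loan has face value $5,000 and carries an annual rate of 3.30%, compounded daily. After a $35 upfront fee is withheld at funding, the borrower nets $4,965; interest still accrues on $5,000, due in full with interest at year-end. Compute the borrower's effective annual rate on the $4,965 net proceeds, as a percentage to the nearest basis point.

4.08%

Amount owed after one year: 5,000 × (1 + 0.0330/365)^365 = 5,000 × 1.033549 = $5,167.74.
Effective rate on net proceeds: 5,167.74 / 4,965 − 1 = 0.040835 = 4.08%.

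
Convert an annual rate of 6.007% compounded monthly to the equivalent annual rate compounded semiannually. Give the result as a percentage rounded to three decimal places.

EAR = (1 + 0.06007/12)^12 − 1 = 0.061752.
Solve (1 + r/2)^2 = 1.061752: r/2 = 1.061752^(1/2) − 1 = 0.030413, so r = 0.060827 = 6.083%.

6.083%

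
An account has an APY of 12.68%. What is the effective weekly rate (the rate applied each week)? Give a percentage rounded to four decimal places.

The per-week rate i satisfies (1 + i)^52 = 1 + 0.1268.
i = 1.1268^(1/52) − 1 = 0.0022984 = 0.2298%.

0.2298%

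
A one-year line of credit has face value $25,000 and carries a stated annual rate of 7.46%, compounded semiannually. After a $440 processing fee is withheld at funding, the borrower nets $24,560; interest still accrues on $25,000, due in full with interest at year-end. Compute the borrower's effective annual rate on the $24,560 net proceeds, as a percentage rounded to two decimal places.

Amount owed after one year: 25,000 × (1 + 0.0746/2)^2 = 25,000 × 1.075991 = $26,899.78.
Effective rate on net proceeds: 26,899.78 / 24,560 − 1 = 0.095268 = 9.53%.

9.53%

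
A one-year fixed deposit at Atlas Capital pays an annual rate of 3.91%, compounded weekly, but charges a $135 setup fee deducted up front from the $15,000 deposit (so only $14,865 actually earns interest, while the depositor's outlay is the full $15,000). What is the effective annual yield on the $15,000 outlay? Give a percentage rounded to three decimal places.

Value after one year: 14,865 × (1 + 0.0391/52)^52 = 14,865 × 1.039859 = $15,457.51.
Effective yield on the $15,000 outlay: 15,457.51 / 15,000 − 1 = 0.030500 = 3.050%.

3.050%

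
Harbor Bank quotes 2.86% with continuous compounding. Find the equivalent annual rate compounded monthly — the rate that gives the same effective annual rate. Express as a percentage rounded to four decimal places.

2.8634%

EAR under continuous compounding: e^0.0286 − 1 = 0.029013.
Solve (1 + r/12)^12 = 1.029013: r/12 = 1.029013^(1/12) − 1 = 0.002386, so r = 0.028634 = 2.8634%.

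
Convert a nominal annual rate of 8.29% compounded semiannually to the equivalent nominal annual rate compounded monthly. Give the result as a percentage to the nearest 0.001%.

EAR = (1 + 0.0829/2)^2 − 1 = 0.084618.
Solve (1 + r/12)^12 = 1.084618: r/12 = 1.084618^(1/12) − 1 = 0.006792, so r = 0.081503 = 8.150%.

8.150%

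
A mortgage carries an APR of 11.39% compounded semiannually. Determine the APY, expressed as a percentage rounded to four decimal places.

EAR = (1 + 0.1139/2)^2 − 1.
= (1 + 0.056950)^2 − 1 = 1.117143 − 1 = 11.7143%.

11.7143%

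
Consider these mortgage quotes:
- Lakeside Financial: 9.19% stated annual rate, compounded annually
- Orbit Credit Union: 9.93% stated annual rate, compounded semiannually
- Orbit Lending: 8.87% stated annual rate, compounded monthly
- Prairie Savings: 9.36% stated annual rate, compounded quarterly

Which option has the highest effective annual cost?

Orbit Credit Union

Lakeside Financial: compounded annually, EAR = 9.190%
Orbit Credit Union: (1 + 0.0993/2)^2 − 1 = 10.177%
Orbit Lending: (1 + 0.0887/12)^12 − 1 = 9.240%
Prairie Savings: (1 + 0.0936/4)^4 − 1 = 9.694%
The highest effective annual rate is Orbit Credit Union at 10.177%.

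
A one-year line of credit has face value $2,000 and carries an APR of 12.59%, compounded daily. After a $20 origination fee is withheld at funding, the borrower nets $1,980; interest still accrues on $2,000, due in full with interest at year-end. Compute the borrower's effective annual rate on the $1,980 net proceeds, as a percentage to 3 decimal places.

14.560%

Amount owed after one year: 2,000 × (1 + 0.1259/365)^365 = 2,000 × 1.134144 = $2,268.29.
Effective rate on net proceeds: 2,268.29 / 1,980 − 1 = 0.145600 = 14.560%.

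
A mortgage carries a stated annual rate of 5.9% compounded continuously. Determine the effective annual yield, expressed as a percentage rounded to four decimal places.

6.0775%

With continuous compounding, EAR = e^0.059 − 1.
e^0.059 = 1.060775, so EAR = 0.060775 = 6.0775%.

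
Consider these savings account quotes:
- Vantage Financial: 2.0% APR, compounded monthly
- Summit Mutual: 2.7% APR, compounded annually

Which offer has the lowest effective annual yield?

Vantage Financial

Vantage Financial: (1 + 0.020/12)^12 − 1 = 2.018%
Summit Mutual: compounded annually, EAR = 2.700%
The lowest effective annual rate is Vantage Financial at 2.018%.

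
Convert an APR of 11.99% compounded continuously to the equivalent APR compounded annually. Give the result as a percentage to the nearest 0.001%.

EAR under continuous compounding: e^0.1199 − 1 = 0.127384.
Compounded annually, the equivalent nominal rate is the EAR itself: 12.738%.

12.738%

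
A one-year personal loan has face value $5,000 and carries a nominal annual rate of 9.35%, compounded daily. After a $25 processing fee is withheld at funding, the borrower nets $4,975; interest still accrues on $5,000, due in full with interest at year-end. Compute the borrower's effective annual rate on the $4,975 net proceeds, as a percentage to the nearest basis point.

Amount owed after one year: 5,000 × (1 + 0.0935/365)^365 = 5,000 × 1.097997 = $5,489.99.
Effective rate on net proceeds: 5,489.99 / 4,975 − 1 = 0.103515 = 10.35%.

10.35%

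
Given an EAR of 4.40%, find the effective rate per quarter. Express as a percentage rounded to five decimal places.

1.08230%

The per-quarter rate i satisfies (1 + i)^4 = 1 + 0.0440.
i = 1.0440^(1/4) − 1 = 0.0108230 = 1.08230%.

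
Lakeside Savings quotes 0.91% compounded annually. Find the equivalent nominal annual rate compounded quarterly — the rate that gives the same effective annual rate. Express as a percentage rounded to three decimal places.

Compounded annually, EAR = nominal = 0.009100.
Solve (1 + r/4)^4 = 1.009100: r/4 = 1.009100^(1/4) − 1 = 0.002267, so r = 0.009069 = 0.907%.

0.907%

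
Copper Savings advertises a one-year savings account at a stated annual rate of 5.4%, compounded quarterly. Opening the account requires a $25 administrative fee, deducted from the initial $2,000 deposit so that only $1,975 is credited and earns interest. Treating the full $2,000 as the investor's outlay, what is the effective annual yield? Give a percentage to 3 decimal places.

Value after one year: 1,975 × (1 + 0.054/4)^4 = 1,975 × 1.055103 = $2,083.83.
Effective yield on the $2,000 outlay: 2,083.83 / 2,000 − 1 = 0.041915 = 4.191%.

4.191%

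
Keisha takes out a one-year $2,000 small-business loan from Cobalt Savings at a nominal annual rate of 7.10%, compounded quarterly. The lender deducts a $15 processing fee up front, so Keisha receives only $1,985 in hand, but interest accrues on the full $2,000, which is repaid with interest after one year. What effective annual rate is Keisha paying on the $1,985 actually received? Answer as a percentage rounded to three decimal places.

8.102%

Amount owed after one year: 2,000 × (1 + 0.0710/4)^4 = 2,000 × 1.072913 = $2,145.83.
Effective rate on net proceeds: 2,145.83 / 1,985 − 1 = 0.081020 = 8.102%.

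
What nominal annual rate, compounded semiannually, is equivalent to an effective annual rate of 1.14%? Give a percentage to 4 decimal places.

1.1368%

(1 + r/2)^2 − 1 = 0.0114, so 1 + r/2 = 1.0114^(1/2).
r/2 = 0.005684, so r = 0.011368 = 1.1368%.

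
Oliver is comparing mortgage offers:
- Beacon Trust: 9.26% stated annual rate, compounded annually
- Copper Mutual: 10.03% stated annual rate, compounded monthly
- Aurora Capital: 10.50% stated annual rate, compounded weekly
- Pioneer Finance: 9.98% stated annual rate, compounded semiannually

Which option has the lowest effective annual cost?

Beacon Trust: compounded annually, EAR = 9.260%
Copper Mutual: (1 + 0.1003/12)^12 − 1 = 10.504%
Aurora Capital: (1 + 0.1050/52)^52 − 1 = 11.059%
Pioneer Finance: (1 + 0.0998/2)^2 − 1 = 10.229%
The lowest effective annual rate is Beacon Trust at 9.260%.

Beacon Trust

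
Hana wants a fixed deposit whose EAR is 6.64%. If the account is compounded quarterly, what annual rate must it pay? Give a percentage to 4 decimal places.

(1 + r/4)^4 − 1 = 0.0664, so 1 + r/4 = 1.0664^(1/4).
r/4 = 0.016202, so r = 0.064808 = 6.4808%.

6.4808%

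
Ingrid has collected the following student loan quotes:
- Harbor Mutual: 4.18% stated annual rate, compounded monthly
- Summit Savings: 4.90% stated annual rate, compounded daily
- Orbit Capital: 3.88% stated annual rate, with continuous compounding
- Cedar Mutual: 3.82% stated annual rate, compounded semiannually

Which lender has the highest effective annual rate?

Harbor Mutual: (1 + 0.0418/12)^12 − 1 = 4.261%
Summit Savings: (1 + 0.0490/365)^365 − 1 = 5.022%
Orbit Capital: e^0.0388 − 1 = 3.956%
Cedar Mutual: (1 + 0.0382/2)^2 − 1 = 3.856%
The highest effective annual rate is Summit Savings at 5.022%.

Summit Savings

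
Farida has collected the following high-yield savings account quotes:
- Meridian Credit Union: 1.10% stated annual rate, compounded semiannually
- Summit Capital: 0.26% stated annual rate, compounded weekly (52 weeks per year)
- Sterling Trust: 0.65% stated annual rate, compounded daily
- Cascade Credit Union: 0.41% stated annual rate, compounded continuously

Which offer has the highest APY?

Meridian Credit Union: (1 + 0.0110/2)^2 − 1 = 1.103%
Summit Capital: (1 + 0.0026/52)^52 − 1 = 0.260%
Sterling Trust: (1 + 0.0065/365)^365 − 1 = 0.652%
Cascade Credit Union: e^0.0041 − 1 = 0.411%
The highest effective annual rate is Meridian Credit Union at 1.103%.

Meridian Credit Union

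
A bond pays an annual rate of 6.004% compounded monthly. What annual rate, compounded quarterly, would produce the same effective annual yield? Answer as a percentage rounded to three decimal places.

6.034%

EAR = (1 + 0.06004/12)^12 − 1 = 0.061720.
Solve (1 + r/4)^4 = 1.061720: r/4 = 1.061720^(1/4) − 1 = 0.015085, so r = 0.060341 = 6.034%.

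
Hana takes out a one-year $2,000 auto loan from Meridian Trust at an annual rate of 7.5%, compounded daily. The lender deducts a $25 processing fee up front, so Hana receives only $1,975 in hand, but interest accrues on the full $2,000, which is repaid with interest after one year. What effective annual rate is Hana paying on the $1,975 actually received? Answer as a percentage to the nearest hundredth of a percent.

9.15%

Amount owed after one year: 2,000 × (1 + 0.075/365)^365 = 2,000 × 1.077876 = $2,155.75.
Effective rate on net proceeds: 2,155.75 / 1,975 − 1 = 0.091520 = 9.15%.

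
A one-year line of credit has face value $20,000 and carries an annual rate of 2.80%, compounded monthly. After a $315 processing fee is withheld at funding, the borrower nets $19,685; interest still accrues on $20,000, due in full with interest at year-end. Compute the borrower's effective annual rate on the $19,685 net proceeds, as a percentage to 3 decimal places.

Amount owed after one year: 20,000 × (1 + 0.0280/12)^12 = 20,000 × 1.028362 = $20,567.24.
Effective rate on net proceeds: 20,567.24 / 19,685 − 1 = 0.044818 = 4.482%.

4.482%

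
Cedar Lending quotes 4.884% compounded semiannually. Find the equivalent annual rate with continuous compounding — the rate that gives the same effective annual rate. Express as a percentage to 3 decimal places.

EAR = (1 + 0.04884/2)^2 − 1 = 0.049436.
Equivalent continuous rate: r = ln(1 + 0.049436) = 0.048253 = 4.825%.

4.825%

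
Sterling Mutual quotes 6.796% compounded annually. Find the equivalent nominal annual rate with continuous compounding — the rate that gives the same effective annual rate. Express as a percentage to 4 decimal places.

6.5750%

Compounded annually, EAR = nominal = 0.067960.
Equivalent continuous rate: r = ln(1 + 0.067960) = 0.065750 = 6.5750%.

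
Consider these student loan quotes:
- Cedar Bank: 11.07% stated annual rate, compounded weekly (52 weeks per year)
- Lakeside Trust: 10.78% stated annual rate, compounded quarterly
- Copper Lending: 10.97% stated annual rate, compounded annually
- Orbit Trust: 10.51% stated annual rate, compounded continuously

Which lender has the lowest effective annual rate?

Copper Lending

Cedar Bank: (1 + 0.1107/52)^52 − 1 = 11.693%
Lakeside Trust: (1 + 0.1078/4)^4 − 1 = 11.224%
Copper Lending: compounded annually, EAR = 10.970%
Orbit Trust: e^0.1051 − 1 = 11.082%
The lowest effective annual rate is Copper Lending at 10.970%.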